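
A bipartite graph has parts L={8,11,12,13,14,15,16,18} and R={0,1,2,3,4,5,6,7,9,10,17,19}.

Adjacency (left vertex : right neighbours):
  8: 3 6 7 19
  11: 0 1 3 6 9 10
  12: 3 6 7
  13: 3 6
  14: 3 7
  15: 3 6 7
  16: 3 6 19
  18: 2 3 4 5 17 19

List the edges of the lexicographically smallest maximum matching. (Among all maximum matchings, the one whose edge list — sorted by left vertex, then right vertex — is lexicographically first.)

|M| = 6 (so the lex-smallest maximum matching has 6 edges)
process left vertices in ascending order; for each, take the smallest-labelled available neighbour that still permits 6 edges overall, or leave it unmatched if none does
lex-smallest matching: {8-3, 11-0, 12-6, 14-7, 16-19, 18-2}

Lex-smallest maximum matching: {(8,3), (11,0), (12,6), (14,7), (16,19), (18,2)}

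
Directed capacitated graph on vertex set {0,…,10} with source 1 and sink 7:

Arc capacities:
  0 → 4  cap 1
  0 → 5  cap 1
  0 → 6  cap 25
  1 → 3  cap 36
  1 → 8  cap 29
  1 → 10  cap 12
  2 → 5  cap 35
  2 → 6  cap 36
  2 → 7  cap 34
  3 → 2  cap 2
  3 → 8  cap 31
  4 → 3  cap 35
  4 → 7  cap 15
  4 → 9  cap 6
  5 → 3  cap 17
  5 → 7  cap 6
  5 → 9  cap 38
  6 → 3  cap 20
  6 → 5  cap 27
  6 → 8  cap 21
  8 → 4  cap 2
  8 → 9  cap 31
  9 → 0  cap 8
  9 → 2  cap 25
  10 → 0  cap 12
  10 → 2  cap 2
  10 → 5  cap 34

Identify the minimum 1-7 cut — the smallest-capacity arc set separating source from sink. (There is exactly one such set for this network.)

Min-cut arcs: {(0,4), (3,2), (5,7), (8,4), (9,2), (10,2)} (total capacity 38)

augment #1: 1→3→2→7 push 2
augment #2: 1→8→4→7 push 2
augment #3: 1→10→2→7 push 2
augment #4: 1→10→5→7 push 6
augment #5: 1→8→9→2→7 push 25
augment #6: 1→10→0→4→7 push 1
max flow = 38; residual-reachable set from 1 gives S-side
cut edges (S→T): {(0,4), (3,2), (5,7), (8,4), (9,2), (10,2)} total cap 38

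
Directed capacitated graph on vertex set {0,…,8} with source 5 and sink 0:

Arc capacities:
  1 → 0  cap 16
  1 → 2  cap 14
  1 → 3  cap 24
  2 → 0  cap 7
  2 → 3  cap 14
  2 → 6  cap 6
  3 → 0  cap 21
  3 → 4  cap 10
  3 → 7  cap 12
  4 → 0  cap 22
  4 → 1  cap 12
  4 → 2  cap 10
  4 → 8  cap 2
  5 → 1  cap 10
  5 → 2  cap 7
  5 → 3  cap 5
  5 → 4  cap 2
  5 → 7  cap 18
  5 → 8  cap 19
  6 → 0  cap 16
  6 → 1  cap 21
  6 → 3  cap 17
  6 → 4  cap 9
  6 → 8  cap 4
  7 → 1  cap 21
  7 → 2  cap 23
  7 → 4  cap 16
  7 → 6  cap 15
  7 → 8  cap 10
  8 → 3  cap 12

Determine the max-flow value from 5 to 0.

Maximum flow value: 54

augment #1: 5→1→0 bottleneck 10, total now 10
augment #2: 5→2→0 bottleneck 7, total now 17
augment #3: 5→3→0 bottleneck 5, total now 22
augment #4: 5→4→0 bottleneck 2, total now 24
augment #5: 5→7→1→0 bottleneck 6, total now 30
augment #6: 5→7→4→0 bottleneck 12, total now 42
augment #7: 5→8→3→0 bottleneck 12, total now 54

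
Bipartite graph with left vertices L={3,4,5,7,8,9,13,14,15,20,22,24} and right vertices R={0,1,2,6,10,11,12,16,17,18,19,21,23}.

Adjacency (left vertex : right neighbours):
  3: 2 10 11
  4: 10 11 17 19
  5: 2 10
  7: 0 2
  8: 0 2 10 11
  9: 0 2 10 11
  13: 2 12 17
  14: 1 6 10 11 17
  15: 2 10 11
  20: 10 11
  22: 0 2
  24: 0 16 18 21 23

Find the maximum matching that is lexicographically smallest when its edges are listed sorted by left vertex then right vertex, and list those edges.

|M| = 8 (so the lex-smallest maximum matching has 8 edges)
process left vertices in ascending order; for each, take the smallest-labelled available neighbour that still permits 8 edges overall, or leave it unmatched if none does
lex-smallest matching: {3-2, 4-17, 5-10, 7-0, 8-11, 13-12, 14-1, 24-16}

Lex-smallest maximum matching: {(3,2), (4,17), (5,10), (7,0), (8,11), (13,12), (14,1), (24,16)}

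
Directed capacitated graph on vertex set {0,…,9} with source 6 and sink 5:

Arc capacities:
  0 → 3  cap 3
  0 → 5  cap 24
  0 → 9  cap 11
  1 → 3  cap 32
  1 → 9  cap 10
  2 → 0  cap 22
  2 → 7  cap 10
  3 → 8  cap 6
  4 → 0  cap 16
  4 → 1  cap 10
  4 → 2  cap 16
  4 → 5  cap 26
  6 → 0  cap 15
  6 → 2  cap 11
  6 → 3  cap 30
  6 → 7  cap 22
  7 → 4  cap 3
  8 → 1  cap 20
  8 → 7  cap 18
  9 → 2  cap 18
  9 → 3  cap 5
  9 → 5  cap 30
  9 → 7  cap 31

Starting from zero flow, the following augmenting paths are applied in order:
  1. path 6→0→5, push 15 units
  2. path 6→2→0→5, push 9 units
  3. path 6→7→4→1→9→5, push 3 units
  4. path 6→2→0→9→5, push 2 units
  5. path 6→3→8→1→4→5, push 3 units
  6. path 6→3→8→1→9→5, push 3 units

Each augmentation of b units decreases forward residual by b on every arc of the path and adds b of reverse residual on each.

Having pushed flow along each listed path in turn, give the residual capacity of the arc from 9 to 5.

Residual capacity of (9,5): 22

after path 1 (6→0→5, push 15): res(9,5)=30
after path 2 (6→2→0→5, push 9): res(9,5)=30
after path 3 (6→7→4→1→9→5, push 3): res(9,5)=27
after path 4 (6→2→0→9→5, push 2): res(9,5)=25
after path 5 (6→3→8→1→4→5, push 3): res(9,5)=25
after path 6 (6→3→8→1→9→5, push 3): res(9,5)=22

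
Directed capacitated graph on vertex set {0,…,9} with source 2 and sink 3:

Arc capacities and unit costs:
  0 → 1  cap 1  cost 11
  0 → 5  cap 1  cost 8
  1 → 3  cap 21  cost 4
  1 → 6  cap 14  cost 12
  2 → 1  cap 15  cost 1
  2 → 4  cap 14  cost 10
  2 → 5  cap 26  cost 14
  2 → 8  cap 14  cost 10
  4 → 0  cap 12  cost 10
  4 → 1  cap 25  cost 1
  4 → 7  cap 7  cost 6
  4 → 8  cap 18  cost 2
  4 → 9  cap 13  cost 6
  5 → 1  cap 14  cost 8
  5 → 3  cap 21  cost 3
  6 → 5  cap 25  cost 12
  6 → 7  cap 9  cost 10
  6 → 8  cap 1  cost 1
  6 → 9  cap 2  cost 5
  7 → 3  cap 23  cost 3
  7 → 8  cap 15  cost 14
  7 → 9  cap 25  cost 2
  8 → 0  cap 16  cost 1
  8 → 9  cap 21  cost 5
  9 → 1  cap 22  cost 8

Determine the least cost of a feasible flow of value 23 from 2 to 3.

shortest-cost path #1: 2→1→3 push 15 @ unit cost 5 (adds 75)
shortest-cost path #2: 2→4→1→3 push 6 @ unit cost 15 (adds 90)
shortest-cost path #3: 2→5→3 push 2 @ unit cost 17 (adds 34)
total cost = 199

Minimum cost for 23 units: 199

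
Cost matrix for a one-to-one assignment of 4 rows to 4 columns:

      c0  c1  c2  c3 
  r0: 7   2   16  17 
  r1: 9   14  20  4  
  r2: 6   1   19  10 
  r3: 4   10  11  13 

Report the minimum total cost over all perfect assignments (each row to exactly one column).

one of 2 optimal assignments: row0→col0 (cost 7), row1→col3 (cost 4), row2→col1 (cost 1), row3→col2 (cost 11)
total = 7 + 4 + 1 + 11 = 23

Minimum assignment cost: 23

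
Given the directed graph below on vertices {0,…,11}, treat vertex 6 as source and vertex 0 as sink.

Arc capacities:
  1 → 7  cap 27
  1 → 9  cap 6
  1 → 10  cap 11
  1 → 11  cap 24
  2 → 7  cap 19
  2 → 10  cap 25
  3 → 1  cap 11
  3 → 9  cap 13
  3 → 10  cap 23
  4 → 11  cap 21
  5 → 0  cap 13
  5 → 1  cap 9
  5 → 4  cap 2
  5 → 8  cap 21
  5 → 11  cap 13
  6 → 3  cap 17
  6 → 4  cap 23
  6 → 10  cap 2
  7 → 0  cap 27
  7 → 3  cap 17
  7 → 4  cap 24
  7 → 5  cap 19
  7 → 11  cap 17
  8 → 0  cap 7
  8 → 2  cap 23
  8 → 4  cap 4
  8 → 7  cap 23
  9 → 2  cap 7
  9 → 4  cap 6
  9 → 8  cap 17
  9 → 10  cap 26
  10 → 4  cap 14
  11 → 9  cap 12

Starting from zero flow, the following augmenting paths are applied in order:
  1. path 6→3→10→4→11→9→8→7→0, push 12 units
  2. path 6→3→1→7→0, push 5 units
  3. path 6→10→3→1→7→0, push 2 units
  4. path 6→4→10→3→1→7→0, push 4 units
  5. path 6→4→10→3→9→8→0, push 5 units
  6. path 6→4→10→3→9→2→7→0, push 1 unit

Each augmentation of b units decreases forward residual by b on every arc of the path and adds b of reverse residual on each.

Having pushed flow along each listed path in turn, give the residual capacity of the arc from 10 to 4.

after path 1 (6→3→10→4→11→9→8→7→0, push 12): res(10,4)=2
after path 2 (6→3→1→7→0, push 5): res(10,4)=2
after path 3 (6→10→3→1→7→0, push 2): res(10,4)=2
after path 4 (6→4→10→3→1→7→0, push 4): res(10,4)=6
after path 5 (6→4→10→3→9→8→0, push 5): res(10,4)=11
after path 6 (6→4→10→3→9→2→7→0, push 1): res(10,4)=12

Residual capacity of (10,4): 12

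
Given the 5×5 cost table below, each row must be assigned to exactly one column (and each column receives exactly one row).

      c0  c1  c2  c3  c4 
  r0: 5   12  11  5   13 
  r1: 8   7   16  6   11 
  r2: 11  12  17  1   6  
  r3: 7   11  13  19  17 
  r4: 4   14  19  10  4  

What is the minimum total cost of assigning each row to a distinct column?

Minimum assignment cost: 30

one of 2 optimal assignments: row0→col0 (cost 5), row1→col1 (cost 7), row2→col3 (cost 1), row3→col2 (cost 13), row4→col4 (cost 4)
total = 5 + 7 + 1 + 13 + 4 = 30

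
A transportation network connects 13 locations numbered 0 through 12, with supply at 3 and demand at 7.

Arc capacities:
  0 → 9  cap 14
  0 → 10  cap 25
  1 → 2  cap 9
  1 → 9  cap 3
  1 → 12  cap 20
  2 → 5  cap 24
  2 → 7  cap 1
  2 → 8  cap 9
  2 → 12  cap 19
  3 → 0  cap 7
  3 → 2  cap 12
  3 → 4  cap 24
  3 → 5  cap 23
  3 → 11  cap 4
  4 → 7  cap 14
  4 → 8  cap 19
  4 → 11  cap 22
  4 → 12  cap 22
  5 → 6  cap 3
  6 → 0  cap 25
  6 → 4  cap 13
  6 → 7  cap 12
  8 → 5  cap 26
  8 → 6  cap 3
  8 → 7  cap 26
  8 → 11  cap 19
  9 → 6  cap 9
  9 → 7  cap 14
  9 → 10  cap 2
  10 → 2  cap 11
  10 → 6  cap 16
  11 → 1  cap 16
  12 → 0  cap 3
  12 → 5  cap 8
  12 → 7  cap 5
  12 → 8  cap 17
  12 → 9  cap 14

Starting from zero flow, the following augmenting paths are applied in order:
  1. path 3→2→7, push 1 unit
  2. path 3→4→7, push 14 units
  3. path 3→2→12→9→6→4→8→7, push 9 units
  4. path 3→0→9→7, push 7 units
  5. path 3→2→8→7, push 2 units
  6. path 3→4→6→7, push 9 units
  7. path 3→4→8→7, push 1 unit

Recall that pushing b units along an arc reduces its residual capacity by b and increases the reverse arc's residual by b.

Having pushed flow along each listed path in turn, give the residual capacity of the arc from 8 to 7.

Residual capacity of (8,7): 14

after path 1 (3→2→7, push 1): res(8,7)=26
after path 2 (3→4→7, push 14): res(8,7)=26
after path 3 (3→2→12→9→6→4→8→7, push 9): res(8,7)=17
after path 4 (3→0→9→7, push 7): res(8,7)=17
after path 5 (3→2→8→7, push 2): res(8,7)=15
after path 6 (3→4→6→7, push 9): res(8,7)=15
after path 7 (3→4→8→7, push 1): res(8,7)=14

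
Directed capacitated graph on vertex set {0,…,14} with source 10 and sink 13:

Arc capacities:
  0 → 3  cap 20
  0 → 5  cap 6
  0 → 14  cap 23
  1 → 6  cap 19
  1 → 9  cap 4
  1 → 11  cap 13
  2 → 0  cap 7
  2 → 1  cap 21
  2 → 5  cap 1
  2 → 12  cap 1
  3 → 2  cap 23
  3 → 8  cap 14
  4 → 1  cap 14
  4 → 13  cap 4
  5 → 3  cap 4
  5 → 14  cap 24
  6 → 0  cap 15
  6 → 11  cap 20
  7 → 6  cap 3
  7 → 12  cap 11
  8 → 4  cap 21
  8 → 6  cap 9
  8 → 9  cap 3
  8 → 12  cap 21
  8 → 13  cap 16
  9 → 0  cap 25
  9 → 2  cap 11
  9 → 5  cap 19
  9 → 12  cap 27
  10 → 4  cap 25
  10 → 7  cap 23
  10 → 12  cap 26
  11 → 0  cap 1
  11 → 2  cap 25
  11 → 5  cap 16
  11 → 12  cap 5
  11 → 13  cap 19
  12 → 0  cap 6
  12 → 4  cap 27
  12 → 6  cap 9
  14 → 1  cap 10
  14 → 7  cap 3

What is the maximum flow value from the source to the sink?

augment #1: 10→4→13 bottleneck 4, total now 4
augment #2: 10→4→1→11→13 bottleneck 13, total now 17
augment #3: 10→7→6→11→13 bottleneck 3, total now 20
augment #4: 10→12→6→11→13 bottleneck 3, total now 23
augment #5: 10→12→0→3→8→13 bottleneck 6, total now 29
augment #6: 10→12→6→0→3→8→13 bottleneck 6, total now 35
augment #7: 10→4→1→6→0→3→8→13 bottleneck 1, total now 36

Maximum flow value: 36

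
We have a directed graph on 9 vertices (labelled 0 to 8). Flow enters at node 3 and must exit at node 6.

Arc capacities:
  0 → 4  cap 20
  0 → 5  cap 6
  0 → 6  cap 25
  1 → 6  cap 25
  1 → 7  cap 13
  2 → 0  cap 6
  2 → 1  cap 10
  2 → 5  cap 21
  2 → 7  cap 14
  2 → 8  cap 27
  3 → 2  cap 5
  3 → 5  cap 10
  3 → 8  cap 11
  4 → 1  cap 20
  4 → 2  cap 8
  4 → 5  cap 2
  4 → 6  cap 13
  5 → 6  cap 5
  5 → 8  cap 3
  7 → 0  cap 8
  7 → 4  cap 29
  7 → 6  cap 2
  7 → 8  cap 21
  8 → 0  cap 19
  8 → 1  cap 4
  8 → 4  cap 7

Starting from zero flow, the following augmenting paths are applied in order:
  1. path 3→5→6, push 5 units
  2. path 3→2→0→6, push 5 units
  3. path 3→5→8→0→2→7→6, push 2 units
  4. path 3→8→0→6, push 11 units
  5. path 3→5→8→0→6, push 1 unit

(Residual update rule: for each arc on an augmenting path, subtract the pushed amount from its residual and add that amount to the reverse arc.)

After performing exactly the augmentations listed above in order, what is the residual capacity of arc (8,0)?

Residual capacity of (8,0): 5

after path 1 (3→5→6, push 5): res(8,0)=19
after path 2 (3→2→0→6, push 5): res(8,0)=19
after path 3 (3→5→8→0→2→7→6, push 2): res(8,0)=17
after path 4 (3→8→0→6, push 11): res(8,0)=6
after path 5 (3→5→8→0→6, push 1): res(8,0)=5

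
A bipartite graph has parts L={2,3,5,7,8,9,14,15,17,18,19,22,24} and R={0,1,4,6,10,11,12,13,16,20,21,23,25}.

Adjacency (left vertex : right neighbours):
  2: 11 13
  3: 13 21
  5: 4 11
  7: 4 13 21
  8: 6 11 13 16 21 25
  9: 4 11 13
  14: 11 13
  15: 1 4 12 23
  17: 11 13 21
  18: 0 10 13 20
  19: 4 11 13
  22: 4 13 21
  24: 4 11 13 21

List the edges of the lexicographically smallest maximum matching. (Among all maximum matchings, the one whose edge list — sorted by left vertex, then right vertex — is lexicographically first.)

Lex-smallest maximum matching: {(2,11), (3,13), (5,4), (7,21), (8,6), (15,1), (18,0)}

|M| = 7 (so the lex-smallest maximum matching has 7 edges)
process left vertices in ascending order; for each, take the smallest-labelled available neighbour that still permits 7 edges overall, or leave it unmatched if none does
lex-smallest matching: {2-11, 3-13, 5-4, 7-21, 8-6, 15-1, 18-0}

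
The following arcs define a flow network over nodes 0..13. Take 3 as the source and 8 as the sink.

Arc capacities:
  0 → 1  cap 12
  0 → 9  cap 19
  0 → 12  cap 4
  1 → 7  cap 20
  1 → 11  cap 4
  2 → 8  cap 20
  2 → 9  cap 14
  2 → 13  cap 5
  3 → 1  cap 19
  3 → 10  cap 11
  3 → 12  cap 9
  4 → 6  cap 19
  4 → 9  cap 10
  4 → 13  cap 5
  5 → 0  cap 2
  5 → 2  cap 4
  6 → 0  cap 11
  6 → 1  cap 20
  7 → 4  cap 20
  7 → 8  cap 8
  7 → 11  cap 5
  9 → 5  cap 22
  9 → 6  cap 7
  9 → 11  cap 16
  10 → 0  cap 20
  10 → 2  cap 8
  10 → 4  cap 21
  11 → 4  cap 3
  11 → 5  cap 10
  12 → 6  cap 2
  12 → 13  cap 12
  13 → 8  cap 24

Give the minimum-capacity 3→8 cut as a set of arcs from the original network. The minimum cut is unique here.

augment #1: 3→1→7→8 push 8
augment #2: 3→10→2→8 push 8
augment #3: 3→12→13→8 push 9
augment #4: 3→10→4→13→8 push 3
augment #5: 3→1→7→4→13→8 push 2
augment #6: 3→1→11→5→2→8 push 4
augment #7: 3→1→7→4→6→0→12→13→8 push 3
max flow = 37; residual-reachable set from 3 gives S-side
cut edges (S→T): {(4,13), (5,2), (7,8), (10,2), (12,13)} total cap 37

Min-cut arcs: {(4,13), (5,2), (7,8), (10,2), (12,13)} (total capacity 37)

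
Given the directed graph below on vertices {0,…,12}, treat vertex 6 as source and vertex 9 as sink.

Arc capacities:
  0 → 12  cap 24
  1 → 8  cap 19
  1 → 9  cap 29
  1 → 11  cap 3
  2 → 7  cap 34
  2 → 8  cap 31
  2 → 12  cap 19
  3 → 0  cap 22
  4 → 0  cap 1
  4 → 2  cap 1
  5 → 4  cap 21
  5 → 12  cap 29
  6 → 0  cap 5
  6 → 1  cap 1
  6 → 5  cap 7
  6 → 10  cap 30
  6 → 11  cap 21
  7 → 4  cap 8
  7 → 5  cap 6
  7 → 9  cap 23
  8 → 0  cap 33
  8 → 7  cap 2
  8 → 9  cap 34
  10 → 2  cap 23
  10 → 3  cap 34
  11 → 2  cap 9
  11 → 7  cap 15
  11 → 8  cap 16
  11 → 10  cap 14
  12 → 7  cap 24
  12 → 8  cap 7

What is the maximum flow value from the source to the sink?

augment #1: 6→1→9 bottleneck 1, total now 1
augment #2: 6→11→7→9 bottleneck 15, total now 16
augment #3: 6→11→8→9 bottleneck 6, total now 22
augment #4: 6→0→12→7→9 bottleneck 5, total now 27
augment #5: 6→5→12→7→9 bottleneck 3, total now 30
augment #6: 6→5→12→8→9 bottleneck 4, total now 34
augment #7: 6→10→2→8→9 bottleneck 23, total now 57
augment #8: 6→10→3→0→12→8→9 bottleneck 1, total now 58

Maximum flow value: 58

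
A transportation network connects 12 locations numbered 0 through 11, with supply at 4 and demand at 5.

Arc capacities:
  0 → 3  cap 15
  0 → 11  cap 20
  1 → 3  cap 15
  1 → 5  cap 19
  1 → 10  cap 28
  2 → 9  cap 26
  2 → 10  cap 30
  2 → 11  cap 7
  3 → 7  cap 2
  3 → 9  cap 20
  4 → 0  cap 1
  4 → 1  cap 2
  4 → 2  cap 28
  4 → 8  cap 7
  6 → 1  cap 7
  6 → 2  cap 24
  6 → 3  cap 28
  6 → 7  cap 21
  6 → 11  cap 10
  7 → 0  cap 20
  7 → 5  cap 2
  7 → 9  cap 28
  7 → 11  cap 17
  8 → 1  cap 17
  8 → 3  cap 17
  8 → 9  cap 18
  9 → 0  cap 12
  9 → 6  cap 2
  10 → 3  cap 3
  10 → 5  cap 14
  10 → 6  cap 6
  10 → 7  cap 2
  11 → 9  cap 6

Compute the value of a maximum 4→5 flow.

Maximum flow value: 32

augment #1: 4→1→5 bottleneck 2, total now 2
augment #2: 4→2→10→5 bottleneck 14, total now 16
augment #3: 4→8→1→5 bottleneck 7, total now 23
augment #4: 4→0→3→7→5 bottleneck 1, total now 24
augment #5: 4→2→10→7→5 bottleneck 1, total now 25
augment #6: 4→2→9→6→1→5 bottleneck 2, total now 27
augment #7: 4→2→10→6→1→5 bottleneck 5, total now 32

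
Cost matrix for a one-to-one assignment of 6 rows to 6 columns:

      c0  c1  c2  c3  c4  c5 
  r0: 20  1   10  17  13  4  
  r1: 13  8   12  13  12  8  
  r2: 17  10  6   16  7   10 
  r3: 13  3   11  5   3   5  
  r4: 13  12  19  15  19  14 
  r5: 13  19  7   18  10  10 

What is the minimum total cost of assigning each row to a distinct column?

Minimum assignment cost: 41

optimal assignment: row0→col1 (cost 1), row1→col5 (cost 8), row2→col4 (cost 7), row3→col3 (cost 5), row4→col0 (cost 13), row5→col2 (cost 7)
total = 1 + 8 + 7 + 5 + 13 + 7 = 41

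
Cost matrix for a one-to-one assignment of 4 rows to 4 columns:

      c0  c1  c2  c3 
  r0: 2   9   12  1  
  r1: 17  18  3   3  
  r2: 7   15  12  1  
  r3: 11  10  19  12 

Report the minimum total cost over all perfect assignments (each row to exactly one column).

optimal assignment: row0→col0 (cost 2), row1→col2 (cost 3), row2→col3 (cost 1), row3→col1 (cost 10)
total = 2 + 3 + 1 + 10 = 16

Minimum assignment cost: 16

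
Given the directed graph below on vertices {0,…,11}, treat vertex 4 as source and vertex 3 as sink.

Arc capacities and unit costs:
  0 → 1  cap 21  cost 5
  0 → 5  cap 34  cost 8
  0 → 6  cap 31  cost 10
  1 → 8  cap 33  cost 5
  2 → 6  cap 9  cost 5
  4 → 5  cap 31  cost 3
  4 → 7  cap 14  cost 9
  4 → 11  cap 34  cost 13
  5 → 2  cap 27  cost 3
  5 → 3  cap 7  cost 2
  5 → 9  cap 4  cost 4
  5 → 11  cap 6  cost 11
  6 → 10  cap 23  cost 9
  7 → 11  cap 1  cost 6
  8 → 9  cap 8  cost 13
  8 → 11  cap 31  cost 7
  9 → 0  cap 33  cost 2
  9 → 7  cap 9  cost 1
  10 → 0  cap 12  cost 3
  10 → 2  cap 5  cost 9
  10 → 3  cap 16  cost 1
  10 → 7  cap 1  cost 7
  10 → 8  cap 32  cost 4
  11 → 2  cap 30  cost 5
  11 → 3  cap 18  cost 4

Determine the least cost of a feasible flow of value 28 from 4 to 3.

Minimum cost for 28 units: 404

shortest-cost path #1: 4→5→3 push 7 @ unit cost 5 (adds 35)
shortest-cost path #2: 4→11→3 push 18 @ unit cost 17 (adds 306)
shortest-cost path #3: 4→5→2→6→10→3 push 3 @ unit cost 21 (adds 63)
total cost = 404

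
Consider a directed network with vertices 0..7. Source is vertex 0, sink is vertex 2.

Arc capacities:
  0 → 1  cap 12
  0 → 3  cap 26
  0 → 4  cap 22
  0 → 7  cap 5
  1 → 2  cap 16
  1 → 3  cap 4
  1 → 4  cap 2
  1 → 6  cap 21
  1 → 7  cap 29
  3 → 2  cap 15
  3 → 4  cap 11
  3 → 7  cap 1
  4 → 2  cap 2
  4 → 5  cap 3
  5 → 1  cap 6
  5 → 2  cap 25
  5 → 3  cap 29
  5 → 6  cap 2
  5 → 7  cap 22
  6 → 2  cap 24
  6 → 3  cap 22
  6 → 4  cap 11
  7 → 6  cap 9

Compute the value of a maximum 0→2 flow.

augment #1: 0→1→2 bottleneck 12, total now 12
augment #2: 0→3→2 bottleneck 15, total now 27
augment #3: 0→4→2 bottleneck 2, total now 29
augment #4: 0→4→5→2 bottleneck 3, total now 32
augment #5: 0→7→6→2 bottleneck 5, total now 37
augment #6: 0→3→7→6→2 bottleneck 1, total now 38

Maximum flow value: 38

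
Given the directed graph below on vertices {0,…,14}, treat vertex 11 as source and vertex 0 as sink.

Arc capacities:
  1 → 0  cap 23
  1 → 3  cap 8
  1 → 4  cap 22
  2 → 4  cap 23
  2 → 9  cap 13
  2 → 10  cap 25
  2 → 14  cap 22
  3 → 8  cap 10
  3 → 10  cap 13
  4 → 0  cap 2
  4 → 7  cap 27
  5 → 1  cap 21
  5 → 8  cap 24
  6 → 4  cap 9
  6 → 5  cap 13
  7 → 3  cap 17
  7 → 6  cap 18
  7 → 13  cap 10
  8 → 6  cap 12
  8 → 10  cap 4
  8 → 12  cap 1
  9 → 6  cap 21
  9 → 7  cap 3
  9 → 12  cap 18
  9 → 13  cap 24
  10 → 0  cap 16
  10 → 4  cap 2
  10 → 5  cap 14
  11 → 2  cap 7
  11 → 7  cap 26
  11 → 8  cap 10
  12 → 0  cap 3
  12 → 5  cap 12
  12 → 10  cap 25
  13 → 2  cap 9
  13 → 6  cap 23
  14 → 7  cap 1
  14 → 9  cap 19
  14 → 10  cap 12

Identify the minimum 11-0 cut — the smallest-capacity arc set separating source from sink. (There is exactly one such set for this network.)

Min-cut arcs: {(4,0), (5,1), (10,0), (12,0)} (total capacity 42)

augment #1: 11→2→4→0 push 2
augment #2: 11→2→10→0 push 5
augment #3: 11→8→10→0 push 4
augment #4: 11→8→12→0 push 1
augment #5: 11→7→3→10→0 push 7
augment #6: 11→7→6→5→1→0 push 13
augment #7: 11→7→3→10→5→1→0 push 6
augment #8: 11→8→6→4→2→9→12→0 push 2
augment #9: 11→8→6→7→13→2→10→5→1→0 push 2
max flow = 42; residual-reachable set from 11 gives S-side
cut edges (S→T): {(4,0), (5,1), (10,0), (12,0)} total cap 42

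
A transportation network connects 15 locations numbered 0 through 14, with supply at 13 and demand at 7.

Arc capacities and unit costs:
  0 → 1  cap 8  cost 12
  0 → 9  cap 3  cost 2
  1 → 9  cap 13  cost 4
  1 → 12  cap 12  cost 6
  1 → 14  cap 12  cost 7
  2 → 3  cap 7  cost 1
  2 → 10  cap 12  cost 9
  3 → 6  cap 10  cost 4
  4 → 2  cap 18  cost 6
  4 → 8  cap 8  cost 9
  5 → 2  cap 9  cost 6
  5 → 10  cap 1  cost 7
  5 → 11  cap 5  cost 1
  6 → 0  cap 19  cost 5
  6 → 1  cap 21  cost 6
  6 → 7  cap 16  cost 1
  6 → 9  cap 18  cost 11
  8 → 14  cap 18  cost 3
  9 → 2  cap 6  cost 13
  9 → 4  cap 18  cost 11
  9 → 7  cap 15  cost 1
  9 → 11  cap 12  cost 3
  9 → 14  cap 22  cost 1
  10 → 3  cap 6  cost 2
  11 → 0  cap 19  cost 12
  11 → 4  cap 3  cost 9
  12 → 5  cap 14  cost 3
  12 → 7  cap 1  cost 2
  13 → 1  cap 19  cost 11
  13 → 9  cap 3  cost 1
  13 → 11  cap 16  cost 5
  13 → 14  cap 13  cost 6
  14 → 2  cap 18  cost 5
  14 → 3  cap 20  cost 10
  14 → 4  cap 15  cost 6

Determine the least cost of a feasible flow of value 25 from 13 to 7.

Minimum cost for 25 units: 378

shortest-cost path #1: 13→9→7 push 3 @ unit cost 2 (adds 6)
shortest-cost path #2: 13→1→9→7 push 12 @ unit cost 16 (adds 192)
shortest-cost path #3: 13→14→2→3→6→7 push 7 @ unit cost 17 (adds 119)
shortest-cost path #4: 13→1→12→7 push 1 @ unit cost 19 (adds 19)
shortest-cost path #5: 13→14→3→6→7 push 2 @ unit cost 21 (adds 42)
total cost = 378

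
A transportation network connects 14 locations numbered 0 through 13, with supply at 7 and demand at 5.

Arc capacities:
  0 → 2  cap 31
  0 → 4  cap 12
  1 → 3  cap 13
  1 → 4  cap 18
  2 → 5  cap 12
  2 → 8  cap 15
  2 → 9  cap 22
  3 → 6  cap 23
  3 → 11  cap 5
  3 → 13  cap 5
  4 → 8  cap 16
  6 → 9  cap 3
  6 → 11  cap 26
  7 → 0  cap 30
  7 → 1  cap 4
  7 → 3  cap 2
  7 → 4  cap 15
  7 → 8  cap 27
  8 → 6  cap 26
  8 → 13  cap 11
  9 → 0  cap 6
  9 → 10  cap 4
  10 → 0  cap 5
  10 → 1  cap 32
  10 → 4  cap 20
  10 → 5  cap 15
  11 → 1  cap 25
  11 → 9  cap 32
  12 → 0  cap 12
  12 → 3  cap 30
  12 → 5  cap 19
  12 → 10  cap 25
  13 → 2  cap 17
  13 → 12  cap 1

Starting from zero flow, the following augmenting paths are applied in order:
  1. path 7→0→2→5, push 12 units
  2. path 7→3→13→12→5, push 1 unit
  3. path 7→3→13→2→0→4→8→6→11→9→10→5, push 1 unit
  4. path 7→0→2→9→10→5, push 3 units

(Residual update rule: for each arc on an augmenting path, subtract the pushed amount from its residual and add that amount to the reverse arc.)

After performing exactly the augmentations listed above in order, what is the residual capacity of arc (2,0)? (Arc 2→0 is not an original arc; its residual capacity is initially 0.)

after path 1 (7→0→2→5, push 12): res(2,0)=12
after path 2 (7→3→13→12→5, push 1): res(2,0)=12
after path 3 (7→3→13→2→0→4→8→6→11→9→10→5, push 1): res(2,0)=11
after path 4 (7→0→2→9→10→5, push 3): res(2,0)=14

Residual capacity of (2,0): 14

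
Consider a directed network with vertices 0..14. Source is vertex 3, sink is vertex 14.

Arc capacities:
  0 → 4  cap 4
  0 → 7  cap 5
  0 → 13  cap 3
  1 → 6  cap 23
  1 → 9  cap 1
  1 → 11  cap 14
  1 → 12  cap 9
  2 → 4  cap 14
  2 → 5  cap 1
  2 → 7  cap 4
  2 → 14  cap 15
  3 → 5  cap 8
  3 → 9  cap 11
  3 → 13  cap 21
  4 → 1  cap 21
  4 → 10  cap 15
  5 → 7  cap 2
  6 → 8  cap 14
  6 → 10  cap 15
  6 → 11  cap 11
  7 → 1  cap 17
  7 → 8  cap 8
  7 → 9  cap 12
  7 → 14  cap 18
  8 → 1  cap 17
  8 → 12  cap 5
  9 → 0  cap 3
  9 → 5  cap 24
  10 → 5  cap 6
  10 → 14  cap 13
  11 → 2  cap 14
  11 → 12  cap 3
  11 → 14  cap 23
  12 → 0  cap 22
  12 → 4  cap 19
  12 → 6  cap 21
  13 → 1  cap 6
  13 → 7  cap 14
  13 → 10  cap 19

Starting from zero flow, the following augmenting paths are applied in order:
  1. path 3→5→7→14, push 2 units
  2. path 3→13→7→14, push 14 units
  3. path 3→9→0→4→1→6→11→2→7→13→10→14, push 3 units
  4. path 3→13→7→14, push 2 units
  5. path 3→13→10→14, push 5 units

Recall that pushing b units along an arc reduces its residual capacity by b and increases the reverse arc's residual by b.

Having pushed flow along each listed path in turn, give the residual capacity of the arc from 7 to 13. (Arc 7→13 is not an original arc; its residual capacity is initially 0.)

after path 1 (3→5→7→14, push 2): res(7,13)=0
after path 2 (3→13→7→14, push 14): res(7,13)=14
after path 3 (3→9→0→4→1→6→11→2→7→13→10→14, push 3): res(7,13)=11
after path 4 (3→13→7→14, push 2): res(7,13)=13
after path 5 (3→13→10→14, push 5): res(7,13)=13

Residual capacity of (7,13): 13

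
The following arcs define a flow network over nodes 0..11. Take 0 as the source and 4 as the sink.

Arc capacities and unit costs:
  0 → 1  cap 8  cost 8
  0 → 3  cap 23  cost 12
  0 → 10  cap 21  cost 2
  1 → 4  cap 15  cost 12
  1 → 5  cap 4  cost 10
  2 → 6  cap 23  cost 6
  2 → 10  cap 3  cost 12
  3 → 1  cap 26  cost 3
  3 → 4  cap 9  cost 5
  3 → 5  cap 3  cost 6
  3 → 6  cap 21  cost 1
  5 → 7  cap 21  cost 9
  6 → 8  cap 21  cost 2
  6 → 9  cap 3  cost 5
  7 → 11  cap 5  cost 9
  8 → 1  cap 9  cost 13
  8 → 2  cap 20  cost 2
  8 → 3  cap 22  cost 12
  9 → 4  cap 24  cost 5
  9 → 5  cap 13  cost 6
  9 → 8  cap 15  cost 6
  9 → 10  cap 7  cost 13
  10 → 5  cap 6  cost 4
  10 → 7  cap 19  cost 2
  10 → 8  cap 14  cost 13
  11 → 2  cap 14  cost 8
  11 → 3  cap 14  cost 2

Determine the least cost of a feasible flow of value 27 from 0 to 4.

Minimum cost for 27 units: 571

shortest-cost path #1: 0→3→4 push 9 @ unit cost 17 (adds 153)
shortest-cost path #2: 0→1→4 push 8 @ unit cost 20 (adds 160)
shortest-cost path #3: 0→3→6→9→4 push 3 @ unit cost 23 (adds 69)
shortest-cost path #4: 0→3→1→4 push 7 @ unit cost 27 (adds 189)
total cost = 571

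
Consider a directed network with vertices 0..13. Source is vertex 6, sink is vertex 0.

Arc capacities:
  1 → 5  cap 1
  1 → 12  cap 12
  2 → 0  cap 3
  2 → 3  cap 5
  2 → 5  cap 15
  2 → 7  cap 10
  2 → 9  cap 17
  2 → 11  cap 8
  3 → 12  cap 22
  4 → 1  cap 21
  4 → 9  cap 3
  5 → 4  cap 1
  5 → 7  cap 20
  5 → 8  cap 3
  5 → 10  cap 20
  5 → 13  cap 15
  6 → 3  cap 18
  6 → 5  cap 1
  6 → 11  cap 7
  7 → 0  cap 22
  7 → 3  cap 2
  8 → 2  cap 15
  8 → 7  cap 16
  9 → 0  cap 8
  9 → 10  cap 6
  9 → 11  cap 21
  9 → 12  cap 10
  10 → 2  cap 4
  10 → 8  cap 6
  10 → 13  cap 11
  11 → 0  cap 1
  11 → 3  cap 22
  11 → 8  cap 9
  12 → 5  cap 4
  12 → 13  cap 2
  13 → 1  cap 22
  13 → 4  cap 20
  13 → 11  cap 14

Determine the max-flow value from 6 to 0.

augment #1: 6→11→0 bottleneck 1, total now 1
augment #2: 6→5→7→0 bottleneck 1, total now 2
augment #3: 6→11→8→2→0 bottleneck 3, total now 5
augment #4: 6→11→8→7→0 bottleneck 3, total now 8
augment #5: 6→3→12→5→7→0 bottleneck 4, total now 12
augment #6: 6→3→12→13→4→9→0 bottleneck 2, total now 14

Maximum flow value: 14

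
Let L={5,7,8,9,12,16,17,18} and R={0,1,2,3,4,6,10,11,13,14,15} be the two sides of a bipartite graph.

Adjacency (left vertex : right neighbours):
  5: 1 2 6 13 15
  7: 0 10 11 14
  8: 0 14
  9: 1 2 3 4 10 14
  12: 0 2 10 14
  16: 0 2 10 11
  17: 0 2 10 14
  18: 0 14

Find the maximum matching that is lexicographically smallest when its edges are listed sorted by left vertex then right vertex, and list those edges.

Lex-smallest maximum matching: {(5,1), (7,0), (8,14), (9,3), (12,2), (16,11), (17,10)}

|M| = 7 (so the lex-smallest maximum matching has 7 edges)
process left vertices in ascending order; for each, take the smallest-labelled available neighbour that still permits 7 edges overall, or leave it unmatched if none does
lex-smallest matching: {5-1, 7-0, 8-14, 9-3, 12-2, 16-11, 17-10}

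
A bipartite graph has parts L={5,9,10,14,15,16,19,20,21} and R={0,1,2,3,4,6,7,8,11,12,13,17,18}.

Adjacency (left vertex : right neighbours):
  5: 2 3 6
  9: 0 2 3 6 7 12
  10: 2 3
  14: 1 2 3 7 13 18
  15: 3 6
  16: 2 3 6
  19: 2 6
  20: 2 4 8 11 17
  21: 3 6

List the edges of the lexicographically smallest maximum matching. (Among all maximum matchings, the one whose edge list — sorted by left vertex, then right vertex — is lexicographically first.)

Lex-smallest maximum matching: {(5,2), (9,0), (10,3), (14,1), (15,6), (20,4)}

|M| = 6 (so the lex-smallest maximum matching has 6 edges)
process left vertices in ascending order; for each, take the smallest-labelled available neighbour that still permits 6 edges overall, or leave it unmatched if none does
lex-smallest matching: {5-2, 9-0, 10-3, 14-1, 15-6, 20-4}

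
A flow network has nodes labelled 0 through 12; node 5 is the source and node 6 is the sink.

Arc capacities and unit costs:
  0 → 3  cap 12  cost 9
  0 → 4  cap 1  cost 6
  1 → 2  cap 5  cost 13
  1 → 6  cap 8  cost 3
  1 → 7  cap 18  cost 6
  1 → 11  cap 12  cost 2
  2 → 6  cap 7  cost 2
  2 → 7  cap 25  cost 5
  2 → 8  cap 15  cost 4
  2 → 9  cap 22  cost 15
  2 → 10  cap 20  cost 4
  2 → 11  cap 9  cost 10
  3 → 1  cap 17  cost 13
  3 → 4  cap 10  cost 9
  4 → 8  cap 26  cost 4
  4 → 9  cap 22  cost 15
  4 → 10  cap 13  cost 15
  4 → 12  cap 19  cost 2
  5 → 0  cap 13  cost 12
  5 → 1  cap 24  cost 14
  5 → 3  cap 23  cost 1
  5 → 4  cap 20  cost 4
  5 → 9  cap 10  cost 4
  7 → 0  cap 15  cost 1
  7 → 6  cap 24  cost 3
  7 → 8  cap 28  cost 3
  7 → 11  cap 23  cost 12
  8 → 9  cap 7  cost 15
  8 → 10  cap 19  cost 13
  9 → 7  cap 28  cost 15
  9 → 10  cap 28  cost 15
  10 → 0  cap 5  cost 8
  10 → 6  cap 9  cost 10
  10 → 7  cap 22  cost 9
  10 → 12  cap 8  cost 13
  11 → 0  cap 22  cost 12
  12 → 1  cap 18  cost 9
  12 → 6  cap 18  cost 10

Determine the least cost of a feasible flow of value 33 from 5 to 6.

Minimum cost for 33 units: 578

shortest-cost path #1: 5→4→12→6 push 18 @ unit cost 16 (adds 288)
shortest-cost path #2: 5→1→6 push 8 @ unit cost 17 (adds 136)
shortest-cost path #3: 5→9→7→6 push 7 @ unit cost 22 (adds 154)
total cost = 578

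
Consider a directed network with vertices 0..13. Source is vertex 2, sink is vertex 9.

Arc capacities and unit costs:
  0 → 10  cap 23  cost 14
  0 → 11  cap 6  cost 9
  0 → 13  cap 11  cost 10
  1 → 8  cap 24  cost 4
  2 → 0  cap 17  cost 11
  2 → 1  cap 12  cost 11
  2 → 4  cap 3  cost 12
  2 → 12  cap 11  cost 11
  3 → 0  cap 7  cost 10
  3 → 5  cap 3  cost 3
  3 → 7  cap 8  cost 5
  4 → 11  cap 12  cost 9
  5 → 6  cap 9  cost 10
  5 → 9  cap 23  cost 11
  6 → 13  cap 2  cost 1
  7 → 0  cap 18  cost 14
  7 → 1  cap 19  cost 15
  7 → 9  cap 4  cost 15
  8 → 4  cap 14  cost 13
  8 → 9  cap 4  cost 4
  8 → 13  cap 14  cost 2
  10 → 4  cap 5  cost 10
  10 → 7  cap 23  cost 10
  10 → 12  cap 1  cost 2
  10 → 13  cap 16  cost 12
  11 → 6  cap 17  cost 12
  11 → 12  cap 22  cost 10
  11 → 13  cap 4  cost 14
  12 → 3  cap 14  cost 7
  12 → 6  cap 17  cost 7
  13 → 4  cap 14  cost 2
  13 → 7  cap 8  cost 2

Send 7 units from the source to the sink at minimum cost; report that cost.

shortest-cost path #1: 2→1→8→9 push 4 @ unit cost 19 (adds 76)
shortest-cost path #2: 2→12→3→5→9 push 3 @ unit cost 32 (adds 96)
total cost = 172

Minimum cost for 7 units: 172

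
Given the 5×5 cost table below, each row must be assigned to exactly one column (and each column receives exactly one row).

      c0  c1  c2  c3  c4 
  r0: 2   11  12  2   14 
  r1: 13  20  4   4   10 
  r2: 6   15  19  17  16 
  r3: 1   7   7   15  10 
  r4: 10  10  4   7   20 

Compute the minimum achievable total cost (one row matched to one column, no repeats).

Minimum assignment cost: 29

optimal assignment: row0→col3 (cost 2), row1→col4 (cost 10), row2→col0 (cost 6), row3→col1 (cost 7), row4→col2 (cost 4)
total = 2 + 10 + 6 + 7 + 4 = 29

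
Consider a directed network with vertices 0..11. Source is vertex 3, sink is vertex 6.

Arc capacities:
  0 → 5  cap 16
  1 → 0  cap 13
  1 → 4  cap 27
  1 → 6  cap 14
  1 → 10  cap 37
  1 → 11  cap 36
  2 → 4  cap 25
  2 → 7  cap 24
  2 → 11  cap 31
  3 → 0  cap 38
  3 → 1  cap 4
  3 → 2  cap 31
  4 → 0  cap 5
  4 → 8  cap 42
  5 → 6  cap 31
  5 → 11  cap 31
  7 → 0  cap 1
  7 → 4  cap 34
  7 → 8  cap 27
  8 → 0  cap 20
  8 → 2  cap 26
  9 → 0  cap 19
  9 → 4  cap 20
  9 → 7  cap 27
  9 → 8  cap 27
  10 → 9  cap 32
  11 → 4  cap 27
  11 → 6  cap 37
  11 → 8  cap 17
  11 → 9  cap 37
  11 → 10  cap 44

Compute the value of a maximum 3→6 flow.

Maximum flow value: 51

augment #1: 3→1→6 bottleneck 4, total now 4
augment #2: 3→0→5→6 bottleneck 16, total now 20
augment #3: 3→2→11→6 bottleneck 31, total now 51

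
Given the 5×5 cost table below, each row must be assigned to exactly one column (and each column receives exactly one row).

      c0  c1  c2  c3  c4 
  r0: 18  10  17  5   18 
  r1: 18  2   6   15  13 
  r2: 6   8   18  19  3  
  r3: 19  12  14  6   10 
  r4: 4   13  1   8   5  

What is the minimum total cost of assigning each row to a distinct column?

Minimum assignment cost: 24

optimal assignment: row0→col3 (cost 5), row1→col1 (cost 2), row2→col0 (cost 6), row3→col4 (cost 10), row4→col2 (cost 1)
total = 5 + 2 + 6 + 10 + 1 = 24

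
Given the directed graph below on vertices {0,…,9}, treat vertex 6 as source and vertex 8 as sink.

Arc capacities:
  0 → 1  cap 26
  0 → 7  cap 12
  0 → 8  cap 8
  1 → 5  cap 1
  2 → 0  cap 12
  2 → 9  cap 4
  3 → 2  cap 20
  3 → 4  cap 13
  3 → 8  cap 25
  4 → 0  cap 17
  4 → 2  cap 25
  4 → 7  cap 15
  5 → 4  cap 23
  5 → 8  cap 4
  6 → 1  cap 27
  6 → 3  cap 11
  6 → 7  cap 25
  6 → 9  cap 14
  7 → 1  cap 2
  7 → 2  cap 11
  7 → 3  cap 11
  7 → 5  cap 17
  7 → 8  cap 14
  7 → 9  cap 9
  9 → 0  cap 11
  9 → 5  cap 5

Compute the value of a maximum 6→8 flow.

augment #1: 6→3→8 bottleneck 11, total now 11
augment #2: 6→7→8 bottleneck 14, total now 25
augment #3: 6→1→5→8 bottleneck 1, total now 26
augment #4: 6→7→3→8 bottleneck 11, total now 37
augment #5: 6→9→0→8 bottleneck 8, total now 45
augment #6: 6→9→5→8 bottleneck 3, total now 48

Maximum flow value: 48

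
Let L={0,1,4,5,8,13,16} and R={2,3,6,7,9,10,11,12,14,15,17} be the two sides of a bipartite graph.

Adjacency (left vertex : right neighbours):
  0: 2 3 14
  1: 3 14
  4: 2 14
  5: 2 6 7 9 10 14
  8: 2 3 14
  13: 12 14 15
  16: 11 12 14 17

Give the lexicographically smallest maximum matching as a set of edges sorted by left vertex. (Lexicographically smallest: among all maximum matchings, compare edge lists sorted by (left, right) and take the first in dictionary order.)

|M| = 6 (so the lex-smallest maximum matching has 6 edges)
process left vertices in ascending order; for each, take the smallest-labelled available neighbour that still permits 6 edges overall, or leave it unmatched if none does
lex-smallest matching: {0-2, 1-3, 4-14, 5-6, 13-12, 16-11}

Lex-smallest maximum matching: {(0,2), (1,3), (4,14), (5,6), (13,12), (16,11)}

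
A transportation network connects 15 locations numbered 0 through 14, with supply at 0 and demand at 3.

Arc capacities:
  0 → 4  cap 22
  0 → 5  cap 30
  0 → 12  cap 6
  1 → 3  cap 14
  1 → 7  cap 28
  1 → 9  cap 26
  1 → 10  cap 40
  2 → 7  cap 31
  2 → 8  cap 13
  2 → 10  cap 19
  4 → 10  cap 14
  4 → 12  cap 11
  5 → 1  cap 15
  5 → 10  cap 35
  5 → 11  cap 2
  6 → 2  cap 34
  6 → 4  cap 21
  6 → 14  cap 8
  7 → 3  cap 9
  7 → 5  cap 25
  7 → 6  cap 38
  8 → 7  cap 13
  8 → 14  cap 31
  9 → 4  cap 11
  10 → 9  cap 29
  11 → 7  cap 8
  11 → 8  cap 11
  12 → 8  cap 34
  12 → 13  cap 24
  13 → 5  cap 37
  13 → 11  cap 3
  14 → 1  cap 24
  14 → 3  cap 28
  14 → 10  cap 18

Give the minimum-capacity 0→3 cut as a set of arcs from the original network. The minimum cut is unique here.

Min-cut arcs: {(0,12), (4,12), (5,1), (5,11)} (total capacity 34)

augment #1: 0→5→1→3 push 14
augment #2: 0→5→1→7→3 push 1
augment #3: 0→5→11→7→3 push 2
augment #4: 0→12→8→7→3 push 6
augment #5: 0→4→12→8→14→3 push 11
max flow = 34; residual-reachable set from 0 gives S-side
cut edges (S→T): {(0,12), (4,12), (5,1), (5,11)} total cap 34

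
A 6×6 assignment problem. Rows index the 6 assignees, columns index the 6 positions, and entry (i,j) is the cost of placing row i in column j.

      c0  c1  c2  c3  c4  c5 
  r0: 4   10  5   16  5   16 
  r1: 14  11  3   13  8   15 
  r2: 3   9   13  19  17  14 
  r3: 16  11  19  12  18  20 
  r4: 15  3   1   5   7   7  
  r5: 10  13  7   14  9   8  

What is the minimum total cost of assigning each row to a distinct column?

optimal assignment: row0→col4 (cost 5), row1→col2 (cost 3), row2→col0 (cost 3), row3→col3 (cost 12), row4→col1 (cost 3), row5→col5 (cost 8)
total = 5 + 3 + 3 + 12 + 3 + 8 = 34

Minimum assignment cost: 34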